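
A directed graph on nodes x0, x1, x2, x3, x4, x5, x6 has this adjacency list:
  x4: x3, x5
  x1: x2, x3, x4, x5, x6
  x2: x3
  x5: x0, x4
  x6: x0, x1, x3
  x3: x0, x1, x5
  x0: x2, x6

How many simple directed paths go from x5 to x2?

7

x5→x0→x2
x5→x0→x6→x1→x2
x5→x0→x6→x3→x1→x2
x5→x4→x3→x0→x2
x5→x4→x3→x0→x6→x1→x2
x5→x4→x3→x1→x2
x5→x4→x3→x1→x6→x0→x2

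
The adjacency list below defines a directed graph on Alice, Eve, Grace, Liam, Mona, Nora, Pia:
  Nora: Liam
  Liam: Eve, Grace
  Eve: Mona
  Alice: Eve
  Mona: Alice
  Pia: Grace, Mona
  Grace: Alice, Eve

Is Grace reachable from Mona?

Explore from Mona.
Distance 1: reach Alice.
Distance 2: reach Eve.
The search from Mona is exhausted; no directed path reaches Grace.

No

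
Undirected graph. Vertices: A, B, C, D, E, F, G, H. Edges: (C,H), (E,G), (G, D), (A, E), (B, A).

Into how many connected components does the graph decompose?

3

From A: component {A, B, D, E, G}.
From C: component {C, H}.
From F: component {F}.
That's 3 components.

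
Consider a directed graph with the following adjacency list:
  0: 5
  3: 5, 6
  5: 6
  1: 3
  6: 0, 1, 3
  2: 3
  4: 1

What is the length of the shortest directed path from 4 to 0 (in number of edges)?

Distance 0: 4.
Distance 1: 1.
Distance 2: 3.
Distance 3: 5, 6.
Distance 4: 0 — contains 0.

4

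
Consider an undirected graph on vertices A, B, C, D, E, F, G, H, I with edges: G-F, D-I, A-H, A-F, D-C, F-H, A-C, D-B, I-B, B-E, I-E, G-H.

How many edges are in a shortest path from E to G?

Distance 0: E.
Distance 1: B, I.
Distance 2: D.
Distance 3: C.
Distance 4: A.
Distance 5: F, H.
Distance 6: G — contains G.

6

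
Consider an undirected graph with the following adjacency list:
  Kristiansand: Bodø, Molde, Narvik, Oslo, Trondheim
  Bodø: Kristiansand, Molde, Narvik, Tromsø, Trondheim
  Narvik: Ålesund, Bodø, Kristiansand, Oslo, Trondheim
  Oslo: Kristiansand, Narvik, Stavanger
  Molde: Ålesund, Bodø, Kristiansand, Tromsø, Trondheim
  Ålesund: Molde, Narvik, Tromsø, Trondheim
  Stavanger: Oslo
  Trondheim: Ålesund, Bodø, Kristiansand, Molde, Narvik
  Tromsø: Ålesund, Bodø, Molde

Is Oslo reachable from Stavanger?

Yes

Explore from Stavanger.
Distance 1: reach Oslo.
Found Oslo.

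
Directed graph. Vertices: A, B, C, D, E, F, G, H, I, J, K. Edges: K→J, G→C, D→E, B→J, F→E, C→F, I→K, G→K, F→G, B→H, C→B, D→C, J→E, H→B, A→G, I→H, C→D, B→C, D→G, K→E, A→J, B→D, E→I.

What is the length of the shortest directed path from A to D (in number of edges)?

3

Distance 0: A.
Distance 1: G, J.
Distance 2: C, E, K.
Distance 3: B, D, F, I — contains D.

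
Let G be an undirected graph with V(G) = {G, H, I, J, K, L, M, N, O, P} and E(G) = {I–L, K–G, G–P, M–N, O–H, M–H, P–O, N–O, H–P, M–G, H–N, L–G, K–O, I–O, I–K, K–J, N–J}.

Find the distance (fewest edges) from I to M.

Distance 0: I.
Distance 1: K, L, O.
Distance 2: G, H, J, N, P.
Distance 3: M — contains M.

3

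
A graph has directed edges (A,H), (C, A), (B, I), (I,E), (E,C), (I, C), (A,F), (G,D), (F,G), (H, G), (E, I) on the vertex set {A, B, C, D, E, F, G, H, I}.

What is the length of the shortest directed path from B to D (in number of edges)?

6

Distance 0: B.
Distance 1: I.
Distance 2: C, E.
Distance 3: A.
Distance 4: F, H.
Distance 5: G.
Distance 6: D — contains D.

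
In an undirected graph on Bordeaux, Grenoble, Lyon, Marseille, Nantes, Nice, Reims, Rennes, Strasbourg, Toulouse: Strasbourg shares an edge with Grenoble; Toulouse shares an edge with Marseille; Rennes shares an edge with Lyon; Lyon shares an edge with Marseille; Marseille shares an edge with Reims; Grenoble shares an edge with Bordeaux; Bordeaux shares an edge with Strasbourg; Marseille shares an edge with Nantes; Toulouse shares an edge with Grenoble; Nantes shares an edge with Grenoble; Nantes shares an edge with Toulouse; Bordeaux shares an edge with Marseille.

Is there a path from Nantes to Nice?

No

Explore from Nantes.
Distance 1: reach Grenoble, Marseille, Toulouse.
Distance 2: reach Bordeaux, Lyon, Reims, Strasbourg.
Distance 3: reach Rennes.
The search is exhausted without reaching Nice; it lies in a different component.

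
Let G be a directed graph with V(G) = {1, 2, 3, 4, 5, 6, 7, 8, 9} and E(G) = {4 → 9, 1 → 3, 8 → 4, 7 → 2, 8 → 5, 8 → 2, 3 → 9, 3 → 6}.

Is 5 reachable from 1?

Explore from 1.
Distance 1: reach 3.
Distance 2: reach 6, 9.
The search from 1 is exhausted; no directed path reaches 5.

No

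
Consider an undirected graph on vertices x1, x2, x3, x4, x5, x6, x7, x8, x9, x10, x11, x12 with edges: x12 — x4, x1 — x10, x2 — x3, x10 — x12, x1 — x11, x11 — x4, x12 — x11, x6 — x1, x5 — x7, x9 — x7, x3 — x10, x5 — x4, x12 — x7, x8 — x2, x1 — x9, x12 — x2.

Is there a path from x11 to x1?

Yes

Explore from x11.
Distance 1: reach x1, x4, x12.
Found x1.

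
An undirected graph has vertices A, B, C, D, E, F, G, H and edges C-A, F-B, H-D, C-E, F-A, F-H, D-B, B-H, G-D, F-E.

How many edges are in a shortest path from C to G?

Distance 0: C.
Distance 1: A, E.
Distance 2: F.
Distance 3: B, H.
Distance 4: D.
Distance 5: G — contains G.

5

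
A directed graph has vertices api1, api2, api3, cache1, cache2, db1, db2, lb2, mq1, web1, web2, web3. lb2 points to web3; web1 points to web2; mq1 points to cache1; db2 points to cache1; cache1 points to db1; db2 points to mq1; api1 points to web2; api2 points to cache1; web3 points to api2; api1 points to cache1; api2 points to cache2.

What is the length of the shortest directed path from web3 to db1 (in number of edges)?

3

Distance 0: web3.
Distance 1: api2.
Distance 2: cache1, cache2.
Distance 3: db1 — contains db1.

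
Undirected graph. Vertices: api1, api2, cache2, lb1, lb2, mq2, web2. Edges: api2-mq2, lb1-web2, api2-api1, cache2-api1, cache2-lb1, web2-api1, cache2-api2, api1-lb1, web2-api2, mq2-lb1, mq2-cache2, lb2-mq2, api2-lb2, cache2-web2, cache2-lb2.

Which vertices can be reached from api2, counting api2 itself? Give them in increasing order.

Start at api2.
Its neighbours: api1, cache2, lb2, mq2, web2.
Then their neighbours: lb1.
Every vertex is now reached.

api1, api2, cache2, lb1, lb2, mq2, web2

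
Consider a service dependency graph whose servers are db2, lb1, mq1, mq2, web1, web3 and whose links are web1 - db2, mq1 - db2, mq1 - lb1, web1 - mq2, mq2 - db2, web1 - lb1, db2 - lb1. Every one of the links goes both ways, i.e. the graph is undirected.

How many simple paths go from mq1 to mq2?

mq1–db2–lb1–web1–mq2
mq1–db2–mq2
mq1–db2–web1–mq2
mq1–lb1–db2–mq2
mq1–lb1–db2–web1–mq2
mq1–lb1–web1–db2–mq2
mq1–lb1–web1–mq2

7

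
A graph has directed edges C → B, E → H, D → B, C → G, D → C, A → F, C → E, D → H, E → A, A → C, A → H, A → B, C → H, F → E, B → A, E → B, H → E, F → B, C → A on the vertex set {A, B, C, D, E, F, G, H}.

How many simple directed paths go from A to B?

A→B
A→C→B
A→C→E→B
A→C→H→E→B
A→F→B
A→F→E→B
A→H→E→B

7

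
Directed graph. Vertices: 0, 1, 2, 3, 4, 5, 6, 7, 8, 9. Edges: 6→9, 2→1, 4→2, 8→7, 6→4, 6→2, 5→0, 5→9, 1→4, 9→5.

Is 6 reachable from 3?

3 has no outgoing edges, so nothing is reachable from it.

No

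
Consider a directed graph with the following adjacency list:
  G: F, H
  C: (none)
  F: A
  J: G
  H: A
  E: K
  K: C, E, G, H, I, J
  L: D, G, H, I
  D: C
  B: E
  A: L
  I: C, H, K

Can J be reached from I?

Explore from I.
Distance 1: reach C, H, K.
Distance 2: reach A, E, G, J.
Found J.

Yes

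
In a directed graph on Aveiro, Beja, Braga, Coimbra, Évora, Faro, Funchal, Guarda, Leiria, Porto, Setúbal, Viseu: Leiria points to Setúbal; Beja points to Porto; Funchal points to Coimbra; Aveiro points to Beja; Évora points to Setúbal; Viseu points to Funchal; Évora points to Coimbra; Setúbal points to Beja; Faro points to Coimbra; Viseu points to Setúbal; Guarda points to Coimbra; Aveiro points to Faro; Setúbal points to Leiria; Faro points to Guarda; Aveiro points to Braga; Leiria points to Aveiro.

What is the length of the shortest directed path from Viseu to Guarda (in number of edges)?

5

Distance 0: Viseu.
Distance 1: Funchal, Setúbal.
Distance 2: Beja, Coimbra, Leiria.
Distance 3: Aveiro, Porto.
Distance 4: Braga, Faro.
Distance 5: Guarda — contains Guarda.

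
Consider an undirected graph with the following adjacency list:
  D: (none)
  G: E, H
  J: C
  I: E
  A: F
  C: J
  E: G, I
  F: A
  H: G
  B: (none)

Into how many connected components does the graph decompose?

5

From A: component {A, F}.
From B: component {B}.
From C: component {C, J}.
From D: component {D}.
From E: component {E, G, H, I}.
That's 5 components.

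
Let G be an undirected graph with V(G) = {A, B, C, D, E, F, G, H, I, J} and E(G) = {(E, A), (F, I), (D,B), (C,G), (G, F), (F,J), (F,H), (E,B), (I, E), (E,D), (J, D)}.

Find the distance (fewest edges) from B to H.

Distance 0: B.
Distance 1: D, E.
Distance 2: A, I, J.
Distance 3: F.
Distance 4: G, H — contains H.

4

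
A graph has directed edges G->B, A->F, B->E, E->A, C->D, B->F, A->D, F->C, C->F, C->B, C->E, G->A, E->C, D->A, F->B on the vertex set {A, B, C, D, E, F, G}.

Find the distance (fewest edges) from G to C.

Distance 0: G.
Distance 1: A, B.
Distance 2: D, E, F.
Distance 3: C — contains C.

3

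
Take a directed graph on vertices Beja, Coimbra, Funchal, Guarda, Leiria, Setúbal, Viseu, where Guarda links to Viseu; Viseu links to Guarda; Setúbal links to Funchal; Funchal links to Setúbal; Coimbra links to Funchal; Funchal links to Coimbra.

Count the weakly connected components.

4

From Beja: component {Beja}.
From Coimbra: component {Coimbra, Funchal, Setúbal}.
From Guarda: component {Guarda, Viseu}.
From Leiria: component {Leiria}.
That's 4 components.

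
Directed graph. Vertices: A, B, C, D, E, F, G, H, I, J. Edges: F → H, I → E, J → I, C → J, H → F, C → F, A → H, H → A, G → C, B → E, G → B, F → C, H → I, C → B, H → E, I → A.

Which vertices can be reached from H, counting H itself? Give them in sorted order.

Start at H.
Its neighbours: A, E, F, I.
Then their neighbours: C.
Then next layer: B, J.
Nothing further is reachable.

A, B, C, E, F, H, I, J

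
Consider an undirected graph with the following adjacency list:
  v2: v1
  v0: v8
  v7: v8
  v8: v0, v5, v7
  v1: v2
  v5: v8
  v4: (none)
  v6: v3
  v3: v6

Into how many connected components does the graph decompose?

From v0: component {v0, v5, v7, v8}.
From v1: component {v1, v2}.
From v3: component {v3, v6}.
From v4: component {v4}.
That's 4 components.

4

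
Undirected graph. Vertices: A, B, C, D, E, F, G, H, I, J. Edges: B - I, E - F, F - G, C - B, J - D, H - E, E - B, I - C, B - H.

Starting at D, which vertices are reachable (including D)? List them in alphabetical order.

D, J

Start at D.
Its neighbours: J.
Nothing further is reachable.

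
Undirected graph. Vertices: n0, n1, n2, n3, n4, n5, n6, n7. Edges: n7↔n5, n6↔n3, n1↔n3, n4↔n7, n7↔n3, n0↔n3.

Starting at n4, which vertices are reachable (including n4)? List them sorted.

n0, n1, n3, n4, n5, n6, n7

Start at n4.
Its neighbours: n7.
Then their neighbours: n3, n5.
Then next layer: n0, n1, n6.
Nothing further is reachable.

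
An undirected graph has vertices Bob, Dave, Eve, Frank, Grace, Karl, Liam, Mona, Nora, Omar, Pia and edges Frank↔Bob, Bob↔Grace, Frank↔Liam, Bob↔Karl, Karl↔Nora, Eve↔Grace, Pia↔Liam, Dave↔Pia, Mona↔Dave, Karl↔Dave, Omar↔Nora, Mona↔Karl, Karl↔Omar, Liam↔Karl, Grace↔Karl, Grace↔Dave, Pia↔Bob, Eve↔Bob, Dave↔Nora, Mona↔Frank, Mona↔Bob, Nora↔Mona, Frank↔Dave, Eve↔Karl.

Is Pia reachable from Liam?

Yes

Explore from Liam.
Distance 1: reach Frank, Karl, Pia.
Found Pia.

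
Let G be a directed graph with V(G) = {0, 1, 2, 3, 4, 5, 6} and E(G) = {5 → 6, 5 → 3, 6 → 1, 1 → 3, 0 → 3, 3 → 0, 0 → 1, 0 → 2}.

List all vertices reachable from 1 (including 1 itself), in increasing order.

Start at 1.
Its neighbours: 3.
Then their neighbours: 0.
Then next layer: 2.
Nothing further is reachable.

0, 1, 2, 3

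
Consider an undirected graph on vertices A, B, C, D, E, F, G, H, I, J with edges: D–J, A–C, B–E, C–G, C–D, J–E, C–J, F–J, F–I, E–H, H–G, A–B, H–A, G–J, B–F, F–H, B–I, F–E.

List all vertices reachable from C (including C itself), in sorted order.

Start at C.
Its neighbours: A, D, G, J.
Then their neighbours: B, E, F, H.
Then next layer: I.
Every vertex is now reached.

A, B, C, D, E, F, G, H, I, J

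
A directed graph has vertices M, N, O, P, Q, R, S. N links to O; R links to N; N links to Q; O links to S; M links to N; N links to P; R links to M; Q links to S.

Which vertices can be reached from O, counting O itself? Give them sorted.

O, S

Start at O.
Its neighbours: S.
Nothing further is reachable.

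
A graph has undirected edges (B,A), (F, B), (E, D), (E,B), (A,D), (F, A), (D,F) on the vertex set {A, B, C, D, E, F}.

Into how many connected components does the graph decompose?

2

From A: component {A, B, D, E, F}.
From C: component {C}.
That's 2 components.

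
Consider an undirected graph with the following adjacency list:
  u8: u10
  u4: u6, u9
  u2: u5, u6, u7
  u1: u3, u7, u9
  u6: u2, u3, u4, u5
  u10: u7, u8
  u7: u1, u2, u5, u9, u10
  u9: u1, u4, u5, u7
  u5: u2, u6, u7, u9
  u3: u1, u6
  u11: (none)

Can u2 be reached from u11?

u11 has no edges, so nothing is reachable from it.

No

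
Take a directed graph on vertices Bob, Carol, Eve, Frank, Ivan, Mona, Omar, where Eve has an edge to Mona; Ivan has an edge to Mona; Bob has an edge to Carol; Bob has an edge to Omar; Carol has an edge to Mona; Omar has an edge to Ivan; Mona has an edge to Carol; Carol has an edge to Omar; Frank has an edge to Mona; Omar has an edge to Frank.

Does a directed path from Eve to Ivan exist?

Explore from Eve.
Distance 1: reach Mona.
Distance 2: reach Carol.
Distance 3: reach Omar.
Distance 4: reach Frank, Ivan.
Found Ivan.

Yes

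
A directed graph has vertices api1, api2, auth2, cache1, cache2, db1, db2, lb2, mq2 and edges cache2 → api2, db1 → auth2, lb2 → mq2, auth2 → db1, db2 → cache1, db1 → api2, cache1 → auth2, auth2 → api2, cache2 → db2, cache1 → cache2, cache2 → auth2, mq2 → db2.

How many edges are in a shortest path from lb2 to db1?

5

Distance 0: lb2.
Distance 1: mq2.
Distance 2: db2.
Distance 3: cache1.
Distance 4: auth2, cache2.
Distance 5: api2, db1 — contains db1.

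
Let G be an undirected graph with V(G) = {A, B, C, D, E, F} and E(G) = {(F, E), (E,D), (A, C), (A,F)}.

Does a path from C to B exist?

No

Explore from C.
Distance 1: reach A.
Distance 2: reach F.
Distance 3: reach E.
Distance 4: reach D.
The search is exhausted without reaching B; it lies in a different component.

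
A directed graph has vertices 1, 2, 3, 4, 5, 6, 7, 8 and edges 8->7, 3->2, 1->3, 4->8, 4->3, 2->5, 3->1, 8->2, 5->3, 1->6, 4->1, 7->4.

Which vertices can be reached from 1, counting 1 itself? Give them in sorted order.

1, 2, 3, 5, 6

Start at 1.
Its neighbours: 3, 6.
Then their neighbours: 2.
Then next layer: 5.
Nothing further is reachable.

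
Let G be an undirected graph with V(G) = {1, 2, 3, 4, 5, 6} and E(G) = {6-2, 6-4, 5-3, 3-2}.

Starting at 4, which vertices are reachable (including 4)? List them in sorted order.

2, 3, 4, 5, 6

Start at 4.
Its neighbours: 6.
Then their neighbours: 2.
Then next layer: 3.
Then next layer: 5.
Nothing further is reachable.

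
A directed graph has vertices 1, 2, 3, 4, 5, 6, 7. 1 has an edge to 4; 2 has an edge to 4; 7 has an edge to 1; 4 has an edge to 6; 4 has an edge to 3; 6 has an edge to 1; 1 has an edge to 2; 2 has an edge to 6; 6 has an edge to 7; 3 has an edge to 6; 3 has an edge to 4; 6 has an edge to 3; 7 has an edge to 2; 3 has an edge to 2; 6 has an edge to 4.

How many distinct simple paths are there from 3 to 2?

3→2
3→4→6→1→2
3→4→6→7→1→2
3→4→6→7→2
3→6→1→2
3→6→7→1→2
3→6→7→2

7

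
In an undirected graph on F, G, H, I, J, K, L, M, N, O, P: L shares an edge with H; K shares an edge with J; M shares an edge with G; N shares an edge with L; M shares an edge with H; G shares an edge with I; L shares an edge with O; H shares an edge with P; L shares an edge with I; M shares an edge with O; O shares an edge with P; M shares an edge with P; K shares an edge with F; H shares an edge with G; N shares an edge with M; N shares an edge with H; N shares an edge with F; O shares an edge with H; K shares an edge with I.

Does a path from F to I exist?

Explore from F.
Distance 1: reach K, N.
Distance 2: reach H, I, J, L, M.
Found I.

Yes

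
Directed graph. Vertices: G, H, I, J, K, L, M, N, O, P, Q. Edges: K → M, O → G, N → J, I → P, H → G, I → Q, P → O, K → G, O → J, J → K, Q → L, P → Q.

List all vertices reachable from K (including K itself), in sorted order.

Start at K.
Its neighbours: G, M.
Nothing further is reachable.

G, K, M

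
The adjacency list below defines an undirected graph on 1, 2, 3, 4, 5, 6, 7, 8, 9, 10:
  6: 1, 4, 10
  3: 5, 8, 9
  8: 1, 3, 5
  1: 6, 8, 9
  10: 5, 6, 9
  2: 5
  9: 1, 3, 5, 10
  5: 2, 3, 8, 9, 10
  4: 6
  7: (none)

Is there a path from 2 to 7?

Explore from 2.
Distance 1: reach 5.
Distance 2: reach 3, 8, 9, 10.
Distance 3: reach 1, 6.
Distance 4: reach 4.
The search is exhausted without reaching 7; it lies in a different component.

No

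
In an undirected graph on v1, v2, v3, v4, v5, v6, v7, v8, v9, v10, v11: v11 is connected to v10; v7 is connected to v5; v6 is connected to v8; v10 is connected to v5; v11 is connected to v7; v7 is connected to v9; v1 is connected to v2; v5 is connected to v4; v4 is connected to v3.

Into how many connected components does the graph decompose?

From v1: component {v1, v2}.
From v3: component {v3, v4, v5, v7, v9, v10, v11}.
From v6: component {v6, v8}.
That's 3 components.

3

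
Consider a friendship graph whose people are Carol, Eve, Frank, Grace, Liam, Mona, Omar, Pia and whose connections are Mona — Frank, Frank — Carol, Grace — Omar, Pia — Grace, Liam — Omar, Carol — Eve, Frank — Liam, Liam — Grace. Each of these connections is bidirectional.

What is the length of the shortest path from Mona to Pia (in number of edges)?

Distance 0: Mona.
Distance 1: Frank.
Distance 2: Carol, Liam.
Distance 3: Eve, Grace, Omar.
Distance 4: Pia — contains Pia.

4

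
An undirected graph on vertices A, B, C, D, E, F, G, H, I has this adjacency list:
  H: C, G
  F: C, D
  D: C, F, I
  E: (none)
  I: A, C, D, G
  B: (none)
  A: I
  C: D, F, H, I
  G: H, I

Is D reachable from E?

E has no edges, so nothing is reachable from it.

No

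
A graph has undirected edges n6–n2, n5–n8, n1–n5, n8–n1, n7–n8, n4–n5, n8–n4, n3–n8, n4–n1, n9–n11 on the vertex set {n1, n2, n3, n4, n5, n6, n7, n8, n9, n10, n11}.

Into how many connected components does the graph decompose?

From n1: component {n1, n3, n4, n5, n7, n8}.
From n2: component {n2, n6}.
From n9: component {n9, n11}.
From n10: component {n10}.
That's 4 components.

4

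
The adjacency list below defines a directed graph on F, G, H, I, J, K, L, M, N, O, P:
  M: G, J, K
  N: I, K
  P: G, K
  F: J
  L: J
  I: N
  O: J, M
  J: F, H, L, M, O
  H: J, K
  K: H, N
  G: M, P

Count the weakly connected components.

From F: component {F, G, H, I, J, K, L, M, N, O, P}.
That's 1 component.

1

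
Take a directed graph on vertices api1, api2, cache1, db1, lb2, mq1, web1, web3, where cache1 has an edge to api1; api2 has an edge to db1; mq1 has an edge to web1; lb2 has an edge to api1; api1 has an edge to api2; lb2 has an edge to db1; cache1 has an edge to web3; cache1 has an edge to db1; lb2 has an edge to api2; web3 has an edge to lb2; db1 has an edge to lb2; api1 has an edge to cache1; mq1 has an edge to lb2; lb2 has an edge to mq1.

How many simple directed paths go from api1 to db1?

4

api1→api2→db1
api1→cache1→db1
api1→cache1→web3→lb2→api2→db1
api1→cache1→web3→lb2→db1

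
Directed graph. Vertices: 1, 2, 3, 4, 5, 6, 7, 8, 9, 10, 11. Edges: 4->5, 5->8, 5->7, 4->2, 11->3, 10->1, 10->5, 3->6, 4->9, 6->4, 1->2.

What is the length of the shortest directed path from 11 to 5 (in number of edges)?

4

Distance 0: 11.
Distance 1: 3.
Distance 2: 6.
Distance 3: 4.
Distance 4: 2, 5, 9 — contains 5.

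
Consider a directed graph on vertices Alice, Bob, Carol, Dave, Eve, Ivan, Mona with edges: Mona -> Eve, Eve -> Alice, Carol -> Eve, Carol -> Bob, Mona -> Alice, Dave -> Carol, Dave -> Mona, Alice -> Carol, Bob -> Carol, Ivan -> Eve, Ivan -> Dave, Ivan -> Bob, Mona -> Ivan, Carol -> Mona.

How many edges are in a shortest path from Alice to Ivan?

Distance 0: Alice.
Distance 1: Carol.
Distance 2: Bob, Eve, Mona.
Distance 3: Ivan — contains Ivan.

3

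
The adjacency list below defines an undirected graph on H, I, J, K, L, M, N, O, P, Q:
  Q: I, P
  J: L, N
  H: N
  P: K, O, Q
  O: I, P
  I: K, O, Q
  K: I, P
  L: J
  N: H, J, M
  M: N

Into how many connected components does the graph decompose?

2

From H: component {H, J, L, M, N}.
From I: component {I, K, O, P, Q}.
That's 2 components.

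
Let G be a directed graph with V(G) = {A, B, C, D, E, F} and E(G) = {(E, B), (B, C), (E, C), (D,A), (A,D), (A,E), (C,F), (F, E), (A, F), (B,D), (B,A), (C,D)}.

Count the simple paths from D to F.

D→A→E→B→C→F
D→A→E→C→F
D→A→F

3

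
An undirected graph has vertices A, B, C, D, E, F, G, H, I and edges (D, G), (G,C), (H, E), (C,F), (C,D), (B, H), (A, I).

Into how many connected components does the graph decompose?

3

From A: component {A, I}.
From B: component {B, E, H}.
From C: component {C, D, F, G}.
That's 3 components.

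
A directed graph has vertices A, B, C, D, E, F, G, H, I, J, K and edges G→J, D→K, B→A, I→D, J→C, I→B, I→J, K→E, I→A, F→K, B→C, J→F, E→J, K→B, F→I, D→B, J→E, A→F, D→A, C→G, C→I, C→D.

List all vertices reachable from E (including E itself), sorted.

A, B, C, D, E, F, G, I, J, K

Start at E.
Its neighbours: J.
Then their neighbours: C, F.
Then next layer: D, G, I, K.
Then next layer: A, B.
Nothing further is reachable.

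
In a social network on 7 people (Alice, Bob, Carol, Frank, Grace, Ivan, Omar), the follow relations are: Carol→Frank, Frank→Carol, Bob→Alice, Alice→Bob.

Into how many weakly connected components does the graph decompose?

From Alice: component {Alice, Bob}.
From Carol: component {Carol, Frank}.
From Grace: component {Grace}.
From Ivan: component {Ivan}.
From Omar: component {Omar}.
That's 5 components.

5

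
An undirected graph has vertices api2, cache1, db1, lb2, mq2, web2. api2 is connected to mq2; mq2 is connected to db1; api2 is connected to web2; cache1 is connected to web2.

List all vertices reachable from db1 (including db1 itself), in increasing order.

Start at db1.
Its neighbours: mq2.
Then their neighbours: api2.
Then next layer: web2.
Then next layer: cache1.
Nothing further is reachable.

api2, cache1, db1, mq2, web2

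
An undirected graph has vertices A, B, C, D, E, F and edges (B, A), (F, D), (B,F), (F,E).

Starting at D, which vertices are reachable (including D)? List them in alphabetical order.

A, B, D, E, F

Start at D.
Its neighbours: F.
Then their neighbours: B, E.
Then next layer: A.
Nothing further is reachable.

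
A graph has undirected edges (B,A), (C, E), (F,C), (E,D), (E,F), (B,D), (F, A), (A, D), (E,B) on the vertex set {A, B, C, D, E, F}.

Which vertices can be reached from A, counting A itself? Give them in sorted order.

Start at A.
Its neighbours: B, D, F.
Then their neighbours: C, E.
Every vertex is now reached.

A, B, C, D, E, F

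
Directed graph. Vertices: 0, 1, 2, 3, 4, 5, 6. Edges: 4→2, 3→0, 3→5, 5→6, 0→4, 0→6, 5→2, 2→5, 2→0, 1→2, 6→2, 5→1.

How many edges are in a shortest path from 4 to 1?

3

Distance 0: 4.
Distance 1: 2.
Distance 2: 0, 5.
Distance 3: 1, 6 — contains 1.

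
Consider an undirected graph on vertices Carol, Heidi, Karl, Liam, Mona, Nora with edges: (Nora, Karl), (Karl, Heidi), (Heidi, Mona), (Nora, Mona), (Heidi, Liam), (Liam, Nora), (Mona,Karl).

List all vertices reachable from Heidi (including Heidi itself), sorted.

Start at Heidi.
Its neighbours: Karl, Liam, Mona.
Then their neighbours: Nora.
Nothing further is reachable.

Heidi, Karl, Liam, Mona, Nora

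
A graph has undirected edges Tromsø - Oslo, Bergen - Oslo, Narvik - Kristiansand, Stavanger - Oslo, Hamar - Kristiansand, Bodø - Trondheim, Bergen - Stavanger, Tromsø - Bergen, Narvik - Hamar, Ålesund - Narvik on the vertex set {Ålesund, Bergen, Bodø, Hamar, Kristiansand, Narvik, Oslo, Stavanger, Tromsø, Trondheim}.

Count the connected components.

3

From Ålesund: component {Ålesund, Hamar, Kristiansand, Narvik}.
From Bergen: component {Bergen, Oslo, Stavanger, Tromsø}.
From Bodø: component {Bodø, Trondheim}.
That's 3 components.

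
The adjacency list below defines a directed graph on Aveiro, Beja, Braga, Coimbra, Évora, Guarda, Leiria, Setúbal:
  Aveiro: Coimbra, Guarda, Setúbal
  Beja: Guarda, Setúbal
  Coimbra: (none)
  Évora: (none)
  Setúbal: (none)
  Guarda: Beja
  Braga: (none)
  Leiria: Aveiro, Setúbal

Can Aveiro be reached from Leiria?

Yes

Explore from Leiria.
Distance 1: reach Aveiro, Setúbal.
Found Aveiro.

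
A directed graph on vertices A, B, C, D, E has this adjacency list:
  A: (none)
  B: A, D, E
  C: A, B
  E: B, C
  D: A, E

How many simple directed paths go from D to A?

4

D→A
D→E→B→A
D→E→C→A
D→E→C→B→A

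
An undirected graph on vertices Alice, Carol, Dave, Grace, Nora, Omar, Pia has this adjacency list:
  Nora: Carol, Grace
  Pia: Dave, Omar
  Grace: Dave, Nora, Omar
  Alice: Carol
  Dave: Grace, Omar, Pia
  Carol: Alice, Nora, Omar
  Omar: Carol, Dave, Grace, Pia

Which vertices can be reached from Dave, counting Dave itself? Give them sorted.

Alice, Carol, Dave, Grace, Nora, Omar, Pia

Start at Dave.
Its neighbours: Grace, Omar, Pia.
Then their neighbours: Carol, Nora.
Then next layer: Alice.
Every vertex is now reached.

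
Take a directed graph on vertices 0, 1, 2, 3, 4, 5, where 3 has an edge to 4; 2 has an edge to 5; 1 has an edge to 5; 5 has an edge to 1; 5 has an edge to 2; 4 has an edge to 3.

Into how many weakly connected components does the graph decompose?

3

From 0: component {0}.
From 1: component {1, 2, 5}.
From 3: component {3, 4}.
That's 3 components.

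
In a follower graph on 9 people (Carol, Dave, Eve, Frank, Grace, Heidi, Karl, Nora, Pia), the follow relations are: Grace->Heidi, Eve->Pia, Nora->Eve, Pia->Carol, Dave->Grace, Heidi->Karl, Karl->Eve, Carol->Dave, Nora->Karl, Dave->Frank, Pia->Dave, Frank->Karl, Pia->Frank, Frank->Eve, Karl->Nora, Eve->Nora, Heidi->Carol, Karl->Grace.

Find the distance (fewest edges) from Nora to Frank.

3

Distance 0: Nora.
Distance 1: Eve, Karl.
Distance 2: Grace, Pia.
Distance 3: Carol, Dave, Frank, Heidi — contains Frank.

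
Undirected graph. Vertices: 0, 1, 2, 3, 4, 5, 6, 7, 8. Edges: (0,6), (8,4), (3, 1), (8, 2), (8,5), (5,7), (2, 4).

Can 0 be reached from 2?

No

Explore from 2.
Distance 1: reach 4, 8.
Distance 2: reach 5.
Distance 3: reach 7.
The search is exhausted without reaching 0; it lies in a different component.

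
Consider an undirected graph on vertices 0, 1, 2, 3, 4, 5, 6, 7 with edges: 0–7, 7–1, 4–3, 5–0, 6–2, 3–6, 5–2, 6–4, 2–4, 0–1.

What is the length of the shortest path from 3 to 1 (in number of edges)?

Distance 0: 3.
Distance 1: 4, 6.
Distance 2: 2.
Distance 3: 5.
Distance 4: 0.
Distance 5: 1, 7 — contains 1.

5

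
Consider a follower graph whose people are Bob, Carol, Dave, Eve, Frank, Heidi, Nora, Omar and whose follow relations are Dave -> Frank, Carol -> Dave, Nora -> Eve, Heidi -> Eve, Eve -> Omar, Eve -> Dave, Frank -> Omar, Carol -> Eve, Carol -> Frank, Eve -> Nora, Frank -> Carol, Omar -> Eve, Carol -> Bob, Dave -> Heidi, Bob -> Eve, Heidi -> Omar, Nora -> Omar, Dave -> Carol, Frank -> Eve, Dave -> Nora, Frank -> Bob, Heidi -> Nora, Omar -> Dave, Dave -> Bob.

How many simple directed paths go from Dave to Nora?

Dave→Bob→Eve→Nora
Dave→Carol→Bob→Eve→Nora
Dave→Carol→Eve→Nora
Dave→Carol→Frank→Bob→Eve→Nora
Dave→Carol→Frank→Eve→Nora
Dave→Carol→Frank→Omar→Eve→Nora
Dave→Frank→Bob→Eve→Nora
Dave→Frank→Carol→Bob→Eve→Nora
Dave→Frank→Carol→Eve→Nora
Dave→Frank→Eve→Nora
Dave→Frank→Omar→Eve→Nora
Dave→Heidi→Eve→Nora
Dave→Heidi→Nora
Dave→Heidi→Omar→Eve→Nora
Dave→Nora

15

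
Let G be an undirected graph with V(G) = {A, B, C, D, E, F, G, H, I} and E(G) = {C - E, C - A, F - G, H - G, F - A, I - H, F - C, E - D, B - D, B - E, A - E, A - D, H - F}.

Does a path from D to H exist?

Yes

Explore from D.
Distance 1: reach A, B, E.
Distance 2: reach C, F.
Distance 3: reach G, H.
Found H.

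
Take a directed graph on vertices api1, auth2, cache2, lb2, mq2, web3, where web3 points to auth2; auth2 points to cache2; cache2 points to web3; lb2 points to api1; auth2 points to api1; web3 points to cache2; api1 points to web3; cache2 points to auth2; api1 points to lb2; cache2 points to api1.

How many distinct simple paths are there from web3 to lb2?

4

web3→auth2→api1→lb2
web3→auth2→cache2→api1→lb2
web3→cache2→api1→lb2
web3→cache2→auth2→api1→lb2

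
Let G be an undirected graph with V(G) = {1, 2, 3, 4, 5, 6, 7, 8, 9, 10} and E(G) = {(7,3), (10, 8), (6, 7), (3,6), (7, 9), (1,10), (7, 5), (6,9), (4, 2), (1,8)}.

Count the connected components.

From 1: component {1, 8, 10}.
From 2: component {2, 4}.
From 3: component {3, 5, 6, 7, 9}.
That's 3 components.

3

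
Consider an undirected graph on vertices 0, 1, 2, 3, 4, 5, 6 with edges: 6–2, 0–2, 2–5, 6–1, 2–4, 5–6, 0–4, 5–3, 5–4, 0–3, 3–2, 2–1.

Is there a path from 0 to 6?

Explore from 0.
Distance 1: reach 2, 3, 4.
Distance 2: reach 1, 5, 6.
Found 6.

Yes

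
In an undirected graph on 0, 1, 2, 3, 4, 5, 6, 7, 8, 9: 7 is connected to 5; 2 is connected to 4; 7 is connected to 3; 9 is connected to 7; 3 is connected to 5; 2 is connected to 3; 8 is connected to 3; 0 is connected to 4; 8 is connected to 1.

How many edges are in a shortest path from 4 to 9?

4

Distance 0: 4.
Distance 1: 0, 2.
Distance 2: 3.
Distance 3: 5, 7, 8.
Distance 4: 1, 9 — contains 9.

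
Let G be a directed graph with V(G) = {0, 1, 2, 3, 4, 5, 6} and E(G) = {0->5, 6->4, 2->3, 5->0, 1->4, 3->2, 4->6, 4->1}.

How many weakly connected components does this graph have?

3

From 0: component {0, 5}.
From 1: component {1, 4, 6}.
From 2: component {2, 3}.
That's 3 components.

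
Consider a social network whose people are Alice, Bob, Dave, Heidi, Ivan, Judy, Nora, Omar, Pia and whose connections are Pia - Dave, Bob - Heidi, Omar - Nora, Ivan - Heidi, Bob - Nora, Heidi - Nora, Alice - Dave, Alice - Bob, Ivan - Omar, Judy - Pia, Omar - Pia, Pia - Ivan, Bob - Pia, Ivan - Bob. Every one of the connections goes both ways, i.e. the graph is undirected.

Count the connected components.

From Alice: component {Alice, Bob, Dave, Heidi, Ivan, Judy, Nora, Omar, Pia}.
That's 1 component.

1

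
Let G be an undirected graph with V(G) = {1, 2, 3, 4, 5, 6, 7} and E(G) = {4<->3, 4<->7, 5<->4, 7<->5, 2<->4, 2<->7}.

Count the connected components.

From 1: component {1}.
From 2: component {2, 3, 4, 5, 7}.
From 6: component {6}.
That's 3 components.

3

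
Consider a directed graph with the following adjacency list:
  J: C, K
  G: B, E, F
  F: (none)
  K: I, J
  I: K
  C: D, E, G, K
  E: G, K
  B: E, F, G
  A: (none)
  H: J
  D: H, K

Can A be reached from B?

Explore from B.
Distance 1: reach E, F, G.
Distance 2: reach K.
Distance 3: reach I, J.
Distance 4: reach C.
Distance 5: reach D.
Distance 6: reach H.
The search from B is exhausted; no directed path reaches A.

No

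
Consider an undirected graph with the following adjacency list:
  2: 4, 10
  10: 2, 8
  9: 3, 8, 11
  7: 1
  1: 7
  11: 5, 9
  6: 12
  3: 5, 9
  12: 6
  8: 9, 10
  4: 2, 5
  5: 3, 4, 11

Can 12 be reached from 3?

No

Explore from 3.
Distance 1: reach 5, 9.
Distance 2: reach 4, 8, 11.
Distance 3: reach 2, 10.
The search is exhausted without reaching 12; it lies in a different component.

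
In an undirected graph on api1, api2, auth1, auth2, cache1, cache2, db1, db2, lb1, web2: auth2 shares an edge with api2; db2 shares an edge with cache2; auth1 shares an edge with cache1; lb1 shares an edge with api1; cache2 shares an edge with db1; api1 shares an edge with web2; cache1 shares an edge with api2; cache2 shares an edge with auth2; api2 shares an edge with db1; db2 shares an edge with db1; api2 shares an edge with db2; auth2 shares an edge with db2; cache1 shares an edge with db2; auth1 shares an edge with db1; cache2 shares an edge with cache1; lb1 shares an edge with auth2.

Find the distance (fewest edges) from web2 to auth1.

6

Distance 0: web2.
Distance 1: api1.
Distance 2: lb1.
Distance 3: auth2.
Distance 4: api2, cache2, db2.
Distance 5: cache1, db1.
Distance 6: auth1 — contains auth1.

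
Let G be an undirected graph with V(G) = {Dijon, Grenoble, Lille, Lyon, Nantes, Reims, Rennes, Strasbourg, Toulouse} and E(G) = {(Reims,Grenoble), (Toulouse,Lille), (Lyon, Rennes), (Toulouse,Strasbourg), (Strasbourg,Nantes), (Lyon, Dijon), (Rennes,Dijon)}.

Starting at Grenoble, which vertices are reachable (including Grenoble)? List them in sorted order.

Start at Grenoble.
Its neighbours: Reims.
Nothing further is reachable.

Grenoble, Reims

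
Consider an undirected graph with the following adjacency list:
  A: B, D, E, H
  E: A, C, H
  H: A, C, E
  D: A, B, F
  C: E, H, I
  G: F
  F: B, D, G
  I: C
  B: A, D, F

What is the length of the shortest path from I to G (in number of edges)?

Distance 0: I.
Distance 1: C.
Distance 2: E, H.
Distance 3: A.
Distance 4: B, D.
Distance 5: F.
Distance 6: G — contains G.

6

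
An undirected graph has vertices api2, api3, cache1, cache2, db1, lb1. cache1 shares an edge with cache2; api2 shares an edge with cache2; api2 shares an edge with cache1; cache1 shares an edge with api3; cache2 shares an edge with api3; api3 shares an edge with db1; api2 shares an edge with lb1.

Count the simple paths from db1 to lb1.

4

db1–api3–cache1–api2–lb1
db1–api3–cache1–cache2–api2–lb1
db1–api3–cache2–api2–lb1
db1–api3–cache2–cache1–api2–lb1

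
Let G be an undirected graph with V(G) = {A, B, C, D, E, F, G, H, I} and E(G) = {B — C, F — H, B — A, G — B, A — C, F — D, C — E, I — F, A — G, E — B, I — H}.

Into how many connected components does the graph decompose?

From A: component {A, B, C, E, G}.
From D: component {D, F, H, I}.
That's 2 components.

2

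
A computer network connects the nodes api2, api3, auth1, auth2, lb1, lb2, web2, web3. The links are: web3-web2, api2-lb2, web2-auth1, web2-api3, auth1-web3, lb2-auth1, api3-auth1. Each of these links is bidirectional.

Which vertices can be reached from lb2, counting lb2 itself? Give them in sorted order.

Start at lb2.
Its neighbours: api2, auth1.
Then their neighbours: api3, web2, web3.
Nothing further is reachable.

api2, api3, auth1, lb2, web2, web3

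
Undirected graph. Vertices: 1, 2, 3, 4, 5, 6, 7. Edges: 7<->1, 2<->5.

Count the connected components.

From 1: component {1, 7}.
From 2: component {2, 5}.
From 3: component {3}.
From 4: component {4}.
From 6: component {6}.
That's 5 components.

5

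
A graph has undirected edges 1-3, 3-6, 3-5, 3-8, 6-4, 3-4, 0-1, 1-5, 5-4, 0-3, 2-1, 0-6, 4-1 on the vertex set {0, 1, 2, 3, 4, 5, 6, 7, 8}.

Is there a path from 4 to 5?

Yes

Explore from 4.
Distance 1: reach 1, 3, 5, 6.
Found 5.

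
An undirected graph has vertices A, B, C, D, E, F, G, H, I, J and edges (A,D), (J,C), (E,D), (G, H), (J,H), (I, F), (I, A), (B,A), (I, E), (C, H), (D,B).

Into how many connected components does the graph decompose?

2

From A: component {A, B, D, E, F, I}.
From C: component {C, G, H, J}.
That's 2 components.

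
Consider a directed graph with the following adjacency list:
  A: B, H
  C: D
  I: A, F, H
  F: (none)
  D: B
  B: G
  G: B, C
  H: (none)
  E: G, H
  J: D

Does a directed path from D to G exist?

Yes

Explore from D.
Distance 1: reach B.
Distance 2: reach G.
Found G.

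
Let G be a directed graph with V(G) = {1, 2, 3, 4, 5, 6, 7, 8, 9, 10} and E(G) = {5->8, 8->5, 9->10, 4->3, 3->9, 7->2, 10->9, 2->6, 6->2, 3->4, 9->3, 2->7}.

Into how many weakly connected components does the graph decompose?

From 1: component {1}.
From 2: component {2, 6, 7}.
From 3: component {3, 4, 9, 10}.
From 5: component {5, 8}.
That's 4 components.

4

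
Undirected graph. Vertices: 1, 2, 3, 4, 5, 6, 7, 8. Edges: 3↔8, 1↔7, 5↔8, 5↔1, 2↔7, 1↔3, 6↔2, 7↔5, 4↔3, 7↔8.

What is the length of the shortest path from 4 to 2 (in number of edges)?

4

Distance 0: 4.
Distance 1: 3.
Distance 2: 1, 8.
Distance 3: 5, 7.
Distance 4: 2 — contains 2.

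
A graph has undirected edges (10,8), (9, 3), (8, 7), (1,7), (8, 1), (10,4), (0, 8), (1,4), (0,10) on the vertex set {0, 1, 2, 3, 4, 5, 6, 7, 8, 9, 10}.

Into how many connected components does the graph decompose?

5

From 0: component {0, 1, 4, 7, 8, 10}.
From 2: component {2}.
From 3: component {3, 9}.
From 5: component {5}.
From 6: component {6}.
That's 5 components.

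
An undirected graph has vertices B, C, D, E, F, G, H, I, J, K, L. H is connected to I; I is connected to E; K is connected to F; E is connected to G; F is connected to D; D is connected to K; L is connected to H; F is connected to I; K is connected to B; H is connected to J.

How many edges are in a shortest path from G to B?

5

Distance 0: G.
Distance 1: E.
Distance 2: I.
Distance 3: F, H.
Distance 4: D, J, K, L.
Distance 5: B — contains B.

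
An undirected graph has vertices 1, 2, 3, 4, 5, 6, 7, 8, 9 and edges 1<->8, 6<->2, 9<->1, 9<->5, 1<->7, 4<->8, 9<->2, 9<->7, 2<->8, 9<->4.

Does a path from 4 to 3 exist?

No

Explore from 4.
Distance 1: reach 8, 9.
Distance 2: reach 1, 2, 5, 7.
Distance 3: reach 6.
The search is exhausted without reaching 3; it lies in a different component.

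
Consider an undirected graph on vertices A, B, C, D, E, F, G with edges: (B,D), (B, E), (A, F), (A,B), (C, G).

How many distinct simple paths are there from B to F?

1

B–A–F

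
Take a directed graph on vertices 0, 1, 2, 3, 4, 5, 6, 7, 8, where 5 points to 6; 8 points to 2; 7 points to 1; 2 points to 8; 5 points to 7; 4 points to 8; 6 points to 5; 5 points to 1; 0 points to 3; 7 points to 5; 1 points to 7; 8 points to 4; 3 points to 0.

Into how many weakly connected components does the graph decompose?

3

From 0: component {0, 3}.
From 1: component {1, 5, 6, 7}.
From 2: component {2, 4, 8}.
That's 3 components.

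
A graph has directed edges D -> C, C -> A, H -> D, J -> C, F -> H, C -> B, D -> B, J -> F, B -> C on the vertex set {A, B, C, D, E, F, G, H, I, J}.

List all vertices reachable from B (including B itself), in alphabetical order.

A, B, C

Start at B.
Its neighbours: C.
Then their neighbours: A.
Nothing further is reachable.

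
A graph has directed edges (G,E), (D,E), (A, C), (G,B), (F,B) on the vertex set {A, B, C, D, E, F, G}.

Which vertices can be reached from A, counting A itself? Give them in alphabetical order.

A, C

Start at A.
Its neighbours: C.
Nothing further is reachable.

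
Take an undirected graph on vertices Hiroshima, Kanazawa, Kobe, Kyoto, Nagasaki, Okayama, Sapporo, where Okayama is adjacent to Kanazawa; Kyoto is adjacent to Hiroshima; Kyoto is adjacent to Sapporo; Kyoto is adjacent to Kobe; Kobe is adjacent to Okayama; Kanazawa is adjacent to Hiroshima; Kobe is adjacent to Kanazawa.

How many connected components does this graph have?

2

From Hiroshima: component {Hiroshima, Kanazawa, Kobe, Kyoto, Okayama, Sapporo}.
From Nagasaki: component {Nagasaki}.
That's 2 components.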